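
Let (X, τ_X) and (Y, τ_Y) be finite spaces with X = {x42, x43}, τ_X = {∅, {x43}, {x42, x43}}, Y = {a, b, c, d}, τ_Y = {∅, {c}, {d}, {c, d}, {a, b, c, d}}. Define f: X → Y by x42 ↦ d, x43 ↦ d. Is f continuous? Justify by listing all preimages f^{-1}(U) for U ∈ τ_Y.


f IS continuous.

Compute f^{-1}(U) for each U ∈ τ_Y:
  U = ∅: f^{-1}(U) = ∅ ∈ τ_X ✓.
  U = {c}: f^{-1}(U) = ∅ ∈ τ_X ✓.
  U = {d}: f^{-1}(U) = {x42, x43} ∈ τ_X ✓.
  U = {c, d}: f^{-1}(U) = {x42, x43} ∈ τ_X ✓.
  U = {a, b, c, d}: f^{-1}(U) = {x42, x43} ∈ τ_X ✓.
Every preimage lies in τ_X, so f IS continuous.


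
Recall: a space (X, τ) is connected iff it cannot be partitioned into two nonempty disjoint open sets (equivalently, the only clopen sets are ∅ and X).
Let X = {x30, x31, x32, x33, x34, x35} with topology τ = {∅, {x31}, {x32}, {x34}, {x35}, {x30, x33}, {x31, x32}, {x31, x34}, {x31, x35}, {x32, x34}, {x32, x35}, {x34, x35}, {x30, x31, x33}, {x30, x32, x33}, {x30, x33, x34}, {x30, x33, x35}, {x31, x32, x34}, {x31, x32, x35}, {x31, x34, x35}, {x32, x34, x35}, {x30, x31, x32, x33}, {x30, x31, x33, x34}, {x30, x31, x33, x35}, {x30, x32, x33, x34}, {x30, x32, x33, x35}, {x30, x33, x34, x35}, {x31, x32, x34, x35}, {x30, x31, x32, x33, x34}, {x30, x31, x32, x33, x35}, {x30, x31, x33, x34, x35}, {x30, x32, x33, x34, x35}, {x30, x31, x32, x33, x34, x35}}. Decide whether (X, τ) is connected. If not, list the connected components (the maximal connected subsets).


(X, τ) is disconnected; components = [{x31}, {x32}, {x34}, {x35}, {x30, x33}].

Find clopen sets (U ∈ τ with X ∖ U ∈ τ):
  U = ∅, X ∖ U = {x30, x31, x32, x33, x34, x35} — both open, so U is clopen.
  U = {x31}, X ∖ U = {x30, x32, x33, x34, x35} — both open, so U is clopen.
  U = {x32}, X ∖ U = {x30, x31, x33, x34, x35} — both open, so U is clopen.
  U = {x34}, X ∖ U = {x30, x31, x32, x33, x35} — both open, so U is clopen.
  U = {x35}, X ∖ U = {x30, x31, x32, x33, x34} — both open, so U is clopen.
  U = {x30, x33}, X ∖ U = {x31, x32, x34, x35} — both open, so U is clopen.
  U = {x31, x32}, X ∖ U = {x30, x33, x34, x35} — both open, so U is clopen.
  U = {x31, x34}, X ∖ U = {x30, x32, x33, x35} — both open, so U is clopen.
  U = {x31, x35}, X ∖ U = {x30, x32, x33, x34} — both open, so U is clopen.
  U = {x32, x34}, X ∖ U = {x30, x31, x33, x35} — both open, so U is clopen.
  U = {x32, x35}, X ∖ U = {x30, x31, x33, x34} — both open, so U is clopen.
  U = {x34, x35}, X ∖ U = {x30, x31, x32, x33} — both open, so U is clopen.
  U = {x30, x31, x33}, X ∖ U = {x32, x34, x35} — both open, so U is clopen.
  U = {x30, x32, x33}, X ∖ U = {x31, x34, x35} — both open, so U is clopen.
  U = {x30, x33, x34}, X ∖ U = {x31, x32, x35} — both open, so U is clopen.
  U = {x30, x33, x35}, X ∖ U = {x31, x32, x34} — both open, so U is clopen.
  U = {x31, x32, x34}, X ∖ U = {x30, x33, x35} — both open, so U is clopen.
  U = {x31, x32, x35}, X ∖ U = {x30, x33, x34} — both open, so U is clopen.
  U = {x31, x34, x35}, X ∖ U = {x30, x32, x33} — both open, so U is clopen.
  U = {x32, x34, x35}, X ∖ U = {x30, x31, x33} — both open, so U is clopen.
  U = {x30, x31, x32, x33}, X ∖ U = {x34, x35} — both open, so U is clopen.
  U = {x30, x31, x33, x34}, X ∖ U = {x32, x35} — both open, so U is clopen.
  U = {x30, x31, x33, x35}, X ∖ U = {x32, x34} — both open, so U is clopen.
  U = {x30, x32, x33, x34}, X ∖ U = {x31, x35} — both open, so U is clopen.
  U = {x30, x32, x33, x35}, X ∖ U = {x31, x34} — both open, so U is clopen.
  U = {x30, x33, x34, x35}, X ∖ U = {x31, x32} — both open, so U is clopen.
  U = {x31, x32, x34, x35}, X ∖ U = {x30, x33} — both open, so U is clopen.
  U = {x30, x31, x32, x33, x34}, X ∖ U = {x35} — both open, so U is clopen.
  U = {x30, x31, x32, x33, x35}, X ∖ U = {x34} — both open, so U is clopen.
  U = {x30, x31, x33, x34, x35}, X ∖ U = {x32} — both open, so U is clopen.
  U = {x30, x32, x33, x34, x35}, X ∖ U = {x31} — both open, so U is clopen.
  U = {x30, x31, x32, x33, x34, x35}, X ∖ U = ∅ — both open, so U is clopen.
Nontrivial clopen(s) exist: e.g. {x31}. So (X, τ) is disconnected.
Compute connected components by grouping points that agree on all clopens:
  component: {x31}
  component: {x32}
  component: {x34}
  component: {x35}
  component: {x30, x33}


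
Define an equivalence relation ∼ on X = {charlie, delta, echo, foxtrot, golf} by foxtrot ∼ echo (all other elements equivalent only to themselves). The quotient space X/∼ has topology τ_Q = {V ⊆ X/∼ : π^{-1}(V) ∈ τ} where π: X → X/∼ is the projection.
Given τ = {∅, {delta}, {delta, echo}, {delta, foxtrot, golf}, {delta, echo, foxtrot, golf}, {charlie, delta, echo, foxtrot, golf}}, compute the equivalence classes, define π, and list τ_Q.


X/∼ = {[charlie], [delta], [echo=foxtrot], [golf]}; |τ_Q| = 4.

Equivalence classes: [charlie], [delta], [echo=foxtrot], [golf].
Quotient map π: X → X/∼ sends charlie ↦ [charlie], delta ↦ [delta], echo ↦ [echo=foxtrot], foxtrot ↦ [echo=foxtrot], golf ↦ [golf].
For each subset V ⊆ X/∼, compute π^{-1}(V) ⊆ X and check whether π^{-1}(V) ∈ τ. V is open in τ_Q iff π^{-1}(V) ∈ τ.
  V = {}: π^{-1}(V) = ∅ ∈ τ ✓.
  V = {[charlie]}: π^{-1}(V) = {charlie} ∉ τ ✗.
  V = {[delta]}: π^{-1}(V) = {delta} ∈ τ ✓.
  V = {[charlie], [delta]}: π^{-1}(V) = {charlie, delta} ∉ τ ✗.
  V = {[echo=foxtrot]}: π^{-1}(V) = {echo, foxtrot} ∉ τ ✗.
  V = {[charlie], [echo=foxtrot]}: π^{-1}(V) = {charlie, echo, foxtrot} ∉ τ ✗.
  V = {[delta], [echo=foxtrot]}: π^{-1}(V) = {delta, echo, foxtrot} ∉ τ ✗.
  V = {[charlie], [delta], [echo=foxtrot]}: π^{-1}(V) = {charlie, delta, echo, foxtrot} ∉ τ ✗.
  V = {[golf]}: π^{-1}(V) = {golf} ∉ τ ✗.
  V = {[charlie], [golf]}: π^{-1}(V) = {charlie, golf} ∉ τ ✗.
  V = {[delta], [golf]}: π^{-1}(V) = {delta, golf} ∉ τ ✗.
  V = {[charlie], [delta], [golf]}: π^{-1}(V) = {charlie, delta, golf} ∉ τ ✗.
  V = {[echo=foxtrot], [golf]}: π^{-1}(V) = {echo, foxtrot, golf} ∉ τ ✗.
  V = {[charlie], [echo=foxtrot], [golf]}: π^{-1}(V) = {charlie, echo, foxtrot, golf} ∉ τ ✗.
  V = {[delta], [echo=foxtrot], [golf]}: π^{-1}(V) = {delta, echo, foxtrot, golf} ∈ τ ✓.
  V = {[charlie], [delta], [echo=foxtrot], [golf]}: π^{-1}(V) = {charlie, delta, echo, foxtrot, golf} ∈ τ ✓.
Open sets in the quotient: τ_Q = {{}, {[delta]}, {[delta], [echo=foxtrot], [golf]}, {[charlie], [delta], [echo=foxtrot], [golf]}} (4 elements).


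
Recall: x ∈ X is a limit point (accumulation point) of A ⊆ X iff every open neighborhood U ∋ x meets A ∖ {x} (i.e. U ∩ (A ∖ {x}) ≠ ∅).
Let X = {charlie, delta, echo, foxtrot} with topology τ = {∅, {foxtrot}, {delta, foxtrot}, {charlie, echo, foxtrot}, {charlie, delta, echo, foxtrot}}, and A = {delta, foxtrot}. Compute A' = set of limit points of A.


A' = {charlie, delta, echo}

For each x ∈ X, list the open sets U ∈ τ with x ∈ U, then check whether U ∩ (A ∖ {x}) ≠ ∅ for every such U.
  x = charlie: opens ∋ x are {charlie, echo, foxtrot}, {charlie, delta, echo, foxtrot}; each meets A ∖ {charlie}, so x IS a limit point.
  x = delta: opens ∋ x are {delta, foxtrot}, {charlie, delta, echo, foxtrot}; each meets A ∖ {delta}, so x IS a limit point.
  x = echo: opens ∋ x are {charlie, echo, foxtrot}, {charlie, delta, echo, foxtrot}; each meets A ∖ {echo}, so x IS a limit point.
  x = foxtrot: open {foxtrot} ∋ x has {foxtrot} ∩ (A ∖ {foxtrot}) = ∅, so x is NOT a limit point.
Collecting: A' = {charlie, delta, echo}.


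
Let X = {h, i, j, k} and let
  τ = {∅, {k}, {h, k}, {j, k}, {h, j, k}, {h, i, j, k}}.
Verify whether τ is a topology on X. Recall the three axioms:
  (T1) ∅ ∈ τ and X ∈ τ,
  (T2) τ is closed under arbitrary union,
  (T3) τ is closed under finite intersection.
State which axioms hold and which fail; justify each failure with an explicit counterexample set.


τ IS a topology on X.

Axiom (T1): ∅ ∈ τ? Yes; X ∈ τ? Yes.
Axiom (T2/T3): check pairwise unions and intersections of members of τ.
All pairwise intersections and unions checked — each lies in τ. Therefore τ satisfies (T1), (T2), (T3): it IS a topology on X.


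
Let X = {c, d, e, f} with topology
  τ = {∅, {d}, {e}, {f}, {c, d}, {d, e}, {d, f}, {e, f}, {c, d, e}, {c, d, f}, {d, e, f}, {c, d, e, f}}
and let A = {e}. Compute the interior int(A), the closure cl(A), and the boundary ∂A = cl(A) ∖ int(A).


int(A) = {e}, cl(A) = {e}, ∂A = ∅.

Closed sets in (X, τ) are complements of opens:
  closed(X, τ) = {∅, {c}, {e}, {f}, {c, d}, {c, e}, {c, f}, {e, f}, {c, d, e}, {c, d, f}, {c, e, f}, {c, d, e, f}}.
int(A) = ⋃ {U ∈ τ : U ⊆ A}. Opens contained in A: ∅, {e}.
Taking the union of these: int(A) = {e}.
cl(A) = ⋂ {C closed : A ⊆ C}. Closed sets containing A: {e}, {c, e}, {e, f}, {c, d, e}, {c, e, f}, {c, d, e, f}.
Intersecting these: cl(A) = {e}.
∂A = cl(A) ∖ int(A) = {e} ∖ {e} = ∅.


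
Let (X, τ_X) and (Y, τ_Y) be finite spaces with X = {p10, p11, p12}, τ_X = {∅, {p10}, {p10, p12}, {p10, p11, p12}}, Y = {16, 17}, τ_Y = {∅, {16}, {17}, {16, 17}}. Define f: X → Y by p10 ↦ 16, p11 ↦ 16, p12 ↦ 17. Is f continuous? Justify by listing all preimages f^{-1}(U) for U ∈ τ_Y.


f is NOT continuous.

Compute f^{-1}(U) for each U ∈ τ_Y:
  U = ∅: f^{-1}(U) = ∅ ∈ τ_X ✓.
  U = {16}: f^{-1}(U) = {p10, p11} ∉ τ_X ✗.
  U = {17}: f^{-1}(U) = {p12} ∉ τ_X ✗.
  U = {16, 17}: f^{-1}(U) = {p10, p11, p12} ∈ τ_X ✓.
Found U = {16} with f^{-1}(U) = {p10, p11} not in τ_X. Therefore f is NOT continuous.


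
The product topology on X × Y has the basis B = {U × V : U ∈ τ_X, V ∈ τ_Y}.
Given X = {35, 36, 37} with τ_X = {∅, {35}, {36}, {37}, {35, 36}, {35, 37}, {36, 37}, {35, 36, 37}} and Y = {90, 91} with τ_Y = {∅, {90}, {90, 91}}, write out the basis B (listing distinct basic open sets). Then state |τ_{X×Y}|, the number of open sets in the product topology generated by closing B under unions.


Basis B = {∅ × ∅, {35} × {90}, {36} × {90}, {37} × {90}, {35} × {90, 91}, {35, 36} × {90}, {35, 37} × {90}, {36} × {90, 91}, {36, 37} × {90}, {37} × {90, 91}, {35, 36, 37} × {90}, {35, 36} × {90, 91}, {35, 37} × {90, 91}, {36, 37} × {90, 91}, {35, 36, 37} × {90, 91}}; |τ_{X×Y}| = 27.

Enumerate products U × V with U ∈ τ_X, V ∈ τ_Y (deduplicated):
  ∅ × ∅ = {} (∅)
  {35} × {90} = {(35,90)}
  {36} × {90} = {(36,90)}
  {37} × {90} = {(37,90)}
  {35} × {90, 91} = {(35,90), (35,91)}
  {35, 36} × {90} = {(35,90), (36,90)}
  {35, 37} × {90} = {(35,90), (37,90)}
  {36} × {90, 91} = {(36,90), (36,91)}
  {36, 37} × {90} = {(36,90), (37,90)}
  {37} × {90, 91} = {(37,90), (37,91)}
  {35, 36, 37} × {90} = {(35,90), (36,90), (37,90)}
  {35, 36} × {90, 91} = {(35,90), (35,91), (36,90), (36,91)}
  {35, 37} × {90, 91} = {(35,90), (35,91), (37,90), (37,91)}
  {36, 37} × {90, 91} = {(36,90), (36,91), (37,90), (37,91)}
  {35, 36, 37} × {90, 91} = {(35,90), (35,91), (36,90), (36,91), (37,90), (37,91)}
These 15 distinct sets form the basis B.
Close under arbitrary unions to get τ_{X×Y}; counting gives |τ_{X×Y}| = 27.


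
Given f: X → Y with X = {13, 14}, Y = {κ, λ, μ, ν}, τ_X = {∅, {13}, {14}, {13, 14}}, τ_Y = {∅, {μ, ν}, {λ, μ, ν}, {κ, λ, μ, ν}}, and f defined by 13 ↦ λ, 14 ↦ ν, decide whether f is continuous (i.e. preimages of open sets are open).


f IS continuous.

Compute f^{-1}(U) for each U ∈ τ_Y:
  U = ∅: f^{-1}(U) = ∅ ∈ τ_X ✓.
  U = {μ, ν}: f^{-1}(U) = {14} ∈ τ_X ✓.
  U = {λ, μ, ν}: f^{-1}(U) = {13, 14} ∈ τ_X ✓.
  U = {κ, λ, μ, ν}: f^{-1}(U) = {13, 14} ∈ τ_X ✓.
Every preimage lies in τ_X, so f IS continuous.


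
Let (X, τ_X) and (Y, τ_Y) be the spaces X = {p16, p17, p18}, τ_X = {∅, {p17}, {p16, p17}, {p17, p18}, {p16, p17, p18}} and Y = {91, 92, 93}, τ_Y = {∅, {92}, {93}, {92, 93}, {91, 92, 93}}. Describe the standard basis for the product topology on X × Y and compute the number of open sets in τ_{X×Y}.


Basis B = {∅ × ∅, {p17} × {92}, {p17} × {93}, {p16, p17} × {92}, {p16, p17} × {93}, {p17} × {92, 93}, {p17, p18} × {92}, {p17, p18} × {93}, {p16, p17, p18} × {92}, {p16, p17, p18} × {93}, {p17} × {91, 92, 93}, {p16, p17} × {92, 93}, {p17, p18} × {92, 93}, {p16, p17} × {91, 92, 93}, {p16, p17, p18} × {92, 93}, {p17, p18} × {91, 92, 93}, {p16, p17, p18} × {91, 92, 93}}; |τ_{X×Y}| = 50.

Enumerate products U × V with U ∈ τ_X, V ∈ τ_Y (deduplicated):
  ∅ × ∅ = {} (∅)
  {p17} × {92} = {(p17,92)}
  {p17} × {93} = {(p17,93)}
  {p16, p17} × {92} = {(p16,92), (p17,92)}
  {p16, p17} × {93} = {(p16,93), (p17,93)}
  {p17} × {92, 93} = {(p17,92), (p17,93)}
  {p17, p18} × {92} = {(p17,92), (p18,92)}
  {p17, p18} × {93} = {(p17,93), (p18,93)}
  {p16, p17, p18} × {92} = {(p16,92), (p17,92), (p18,92)}
  {p16, p17, p18} × {93} = {(p16,93), (p17,93), (p18,93)}
  {p17} × {91, 92, 93} = {(p17,91), (p17,92), (p17,93)}
  {p16, p17} × {92, 93} = {(p16,92), (p16,93), (p17,92), (p17,93)}
  {p17, p18} × {92, 93} = {(p17,92), (p17,93), (p18,92), (p18,93)}
  {p16, p17} × {91, 92, 93} = {(p16,91), (p16,92), (p16,93), (p17,91), (p17,92), (p17,93)}
  {p16, p17, p18} × {92, 93} = {(p16,92), (p16,93), (p17,92), (p17,93), (p18,92), (p18,93)}
  {p17, p18} × {91, 92, 93} = {(p17,91), (p17,92), (p17,93), (p18,91), (p18,92), (p18,93)}
  {p16, p17, p18} × {91, 92, 93} = {(p16,91), (p16,92), (p16,93), (p17,91), (p17,92), (p17,93), (p18,91), (p18,92), (p18,93)}
These 17 distinct sets form the basis B.
Close under arbitrary unions to get τ_{X×Y}; counting gives |τ_{X×Y}| = 50.


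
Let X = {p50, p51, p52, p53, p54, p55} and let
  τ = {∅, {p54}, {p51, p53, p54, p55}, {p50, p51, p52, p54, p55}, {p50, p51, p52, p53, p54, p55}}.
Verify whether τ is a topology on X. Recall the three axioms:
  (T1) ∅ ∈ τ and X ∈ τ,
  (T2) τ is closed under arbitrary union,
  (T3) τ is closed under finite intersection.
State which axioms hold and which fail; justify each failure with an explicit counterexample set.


τ is NOT a topology on X.

Axiom (T1): ∅ ∈ τ? Yes; X ∈ τ? Yes.
Axiom (T2/T3): check pairwise unions and intersections of members of τ.
Counterexample for (T3): {p51, p53, p54, p55} ∩ {p50, p51, p52, p54, p55} = {p51, p54, p55} ∉ τ. Therefore τ is NOT a topology.


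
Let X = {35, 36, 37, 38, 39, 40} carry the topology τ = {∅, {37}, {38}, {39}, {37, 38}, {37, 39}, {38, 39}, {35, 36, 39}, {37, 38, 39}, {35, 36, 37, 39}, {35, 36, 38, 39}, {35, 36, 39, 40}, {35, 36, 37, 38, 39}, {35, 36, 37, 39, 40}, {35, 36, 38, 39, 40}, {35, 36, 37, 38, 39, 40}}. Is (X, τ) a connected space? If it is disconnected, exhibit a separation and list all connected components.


(X, τ) is disconnected; components = [{37}, {38}, {35, 36, 39, 40}].

Find clopen sets (U ∈ τ with X ∖ U ∈ τ):
  U = ∅, X ∖ U = {35, 36, 37, 38, 39, 40} — both open, so U is clopen.
  U = {37}, X ∖ U = {35, 36, 38, 39, 40} — both open, so U is clopen.
  U = {38}, X ∖ U = {35, 36, 37, 39, 40} — both open, so U is clopen.
  U = {37, 38}, X ∖ U = {35, 36, 39, 40} — both open, so U is clopen.
  U = {35, 36, 39, 40}, X ∖ U = {37, 38} — both open, so U is clopen.
  U = {35, 36, 37, 39, 40}, X ∖ U = {38} — both open, so U is clopen.
  U = {35, 36, 38, 39, 40}, X ∖ U = {37} — both open, so U is clopen.
  U = {35, 36, 37, 38, 39, 40}, X ∖ U = ∅ — both open, so U is clopen.
Nontrivial clopen(s) exist: e.g. {37, 38}. So (X, τ) is disconnected.
Compute connected components by grouping points that agree on all clopens:
  component: {37}
  component: {38}
  component: {35, 36, 39, 40}


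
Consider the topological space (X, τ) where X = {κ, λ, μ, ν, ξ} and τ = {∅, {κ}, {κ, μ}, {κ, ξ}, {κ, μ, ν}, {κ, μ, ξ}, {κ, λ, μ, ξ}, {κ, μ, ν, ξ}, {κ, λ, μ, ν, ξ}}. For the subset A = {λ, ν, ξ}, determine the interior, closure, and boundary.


int(A) = ∅, cl(A) = {λ, ν, ξ}, ∂A = {λ, ν, ξ}.

Closed sets in (X, τ) are complements of opens:
  closed(X, τ) = {∅, {λ}, {ν}, {λ, ν}, {λ, ξ}, {λ, μ, ν}, {λ, ν, ξ}, {λ, μ, ν, ξ}, {κ, λ, μ, ν, ξ}}.
int(A) = ⋃ {U ∈ τ : U ⊆ A}. Opens contained in A: ∅.
Taking the union of these: int(A) = ∅.
cl(A) = ⋂ {C closed : A ⊆ C}. Closed sets containing A: {λ, ν, ξ}, {λ, μ, ν, ξ}, {κ, λ, μ, ν, ξ}.
Intersecting these: cl(A) = {λ, ν, ξ}.
∂A = cl(A) ∖ int(A) = {λ, ν, ξ} ∖ ∅ = {λ, ν, ξ}.


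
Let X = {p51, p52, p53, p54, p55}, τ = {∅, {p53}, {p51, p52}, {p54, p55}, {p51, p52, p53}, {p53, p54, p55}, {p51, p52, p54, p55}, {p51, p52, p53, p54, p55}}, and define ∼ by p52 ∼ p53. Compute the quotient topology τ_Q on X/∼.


X/∼ = {[p51], [p52=p53], [p54], [p55]}; |τ_Q| = 4.

Equivalence classes: [p51], [p52=p53], [p54], [p55].
Quotient map π: X → X/∼ sends p51 ↦ [p51], p52 ↦ [p52=p53], p53 ↦ [p52=p53], p54 ↦ [p54], p55 ↦ [p55].
For each subset V ⊆ X/∼, compute π^{-1}(V) ⊆ X and check whether π^{-1}(V) ∈ τ. V is open in τ_Q iff π^{-1}(V) ∈ τ.
  V = {}: π^{-1}(V) = ∅ ∈ τ ✓.
  V = {[p51]}: π^{-1}(V) = {p51} ∉ τ ✗.
  V = {[p52=p53]}: π^{-1}(V) = {p52, p53} ∉ τ ✗.
  V = {[p51], [p52=p53]}: π^{-1}(V) = {p51, p52, p53} ∈ τ ✓.
  V = {[p54]}: π^{-1}(V) = {p54} ∉ τ ✗.
  V = {[p51], [p54]}: π^{-1}(V) = {p51, p54} ∉ τ ✗.
  V = {[p52=p53], [p54]}: π^{-1}(V) = {p52, p53, p54} ∉ τ ✗.
  V = {[p51], [p52=p53], [p54]}: π^{-1}(V) = {p51, p52, p53, p54} ∉ τ ✗.
  V = {[p55]}: π^{-1}(V) = {p55} ∉ τ ✗.
  V = {[p51], [p55]}: π^{-1}(V) = {p51, p55} ∉ τ ✗.
  V = {[p52=p53], [p55]}: π^{-1}(V) = {p52, p53, p55} ∉ τ ✗.
  V = {[p51], [p52=p53], [p55]}: π^{-1}(V) = {p51, p52, p53, p55} ∉ τ ✗.
  V = {[p54], [p55]}: π^{-1}(V) = {p54, p55} ∈ τ ✓.
  V = {[p51], [p54], [p55]}: π^{-1}(V) = {p51, p54, p55} ∉ τ ✗.
  V = {[p52=p53], [p54], [p55]}: π^{-1}(V) = {p52, p53, p54, p55} ∉ τ ✗.
  V = {[p51], [p52=p53], [p54], [p55]}: π^{-1}(V) = {p51, p52, p53, p54, p55} ∈ τ ✓.
Open sets in the quotient: τ_Q = {{}, {[p51], [p52=p53]}, {[p54], [p55]}, {[p51], [p52=p53], [p54], [p55]}} (4 elements).


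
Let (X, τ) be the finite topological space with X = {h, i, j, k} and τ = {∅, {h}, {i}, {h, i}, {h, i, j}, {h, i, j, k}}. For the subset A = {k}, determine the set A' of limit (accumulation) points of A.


A' = ∅

For each x ∈ X, list the open sets U ∈ τ with x ∈ U, then check whether U ∩ (A ∖ {x}) ≠ ∅ for every such U.
  x = h: open {h} ∋ x has {h} ∩ (A ∖ {h}) = ∅, so x is NOT a limit point.
  x = i: open {i} ∋ x has {i} ∩ (A ∖ {i}) = ∅, so x is NOT a limit point.
  x = j: open {h, i, j} ∋ x has {h, i, j} ∩ (A ∖ {j}) = ∅, so x is NOT a limit point.
  x = k: open {h, i, j, k} ∋ x has {h, i, j, k} ∩ (A ∖ {k}) = ∅, so x is NOT a limit point.
Collecting: A' = ∅.


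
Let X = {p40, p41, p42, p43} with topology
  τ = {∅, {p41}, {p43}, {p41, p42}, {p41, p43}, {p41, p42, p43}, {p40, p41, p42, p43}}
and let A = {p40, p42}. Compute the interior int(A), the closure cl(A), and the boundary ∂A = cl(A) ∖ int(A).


int(A) = ∅, cl(A) = {p40, p42}, ∂A = {p40, p42}.

Closed sets in (X, τ) are complements of opens:
  closed(X, τ) = {∅, {p40}, {p40, p42}, {p40, p43}, {p40, p41, p42}, {p40, p42, p43}, {p40, p41, p42, p43}}.
int(A) = ⋃ {U ∈ τ : U ⊆ A}. Opens contained in A: ∅.
Taking the union of these: int(A) = ∅.
cl(A) = ⋂ {C closed : A ⊆ C}. Closed sets containing A: {p40, p42}, {p40, p41, p42}, {p40, p42, p43}, {p40, p41, p42, p43}.
Intersecting these: cl(A) = {p40, p42}.
∂A = cl(A) ∖ int(A) = {p40, p42} ∖ ∅ = {p40, p42}.


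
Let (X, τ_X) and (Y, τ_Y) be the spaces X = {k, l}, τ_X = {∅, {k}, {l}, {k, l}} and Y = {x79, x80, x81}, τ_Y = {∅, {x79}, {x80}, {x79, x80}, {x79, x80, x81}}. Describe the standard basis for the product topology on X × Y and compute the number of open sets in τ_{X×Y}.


Basis B = {∅ × ∅, {k} × {x79}, {k} × {x80}, {l} × {x79}, {l} × {x80}, {k} × {x79, x80}, {k, l} × {x79}, {k, l} × {x80}, {l} × {x79, x80}, {k} × {x79, x80, x81}, {l} × {x79, x80, x81}, {k, l} × {x79, x80}, {k, l} × {x79, x80, x81}}; |τ_{X×Y}| = 25.

Enumerate products U × V with U ∈ τ_X, V ∈ τ_Y (deduplicated):
  ∅ × ∅ = {} (∅)
  {k} × {x79} = {(k,x79)}
  {k} × {x80} = {(k,x80)}
  {l} × {x79} = {(l,x79)}
  {l} × {x80} = {(l,x80)}
  {k} × {x79, x80} = {(k,x79), (k,x80)}
  {k, l} × {x79} = {(k,x79), (l,x79)}
  {k, l} × {x80} = {(k,x80), (l,x80)}
  {l} × {x79, x80} = {(l,x79), (l,x80)}
  {k} × {x79, x80, x81} = {(k,x79), (k,x80), (k,x81)}
  {l} × {x79, x80, x81} = {(l,x79), (l,x80), (l,x81)}
  {k, l} × {x79, x80} = {(k,x79), (k,x80), (l,x79), (l,x80)}
  {k, l} × {x79, x80, x81} = {(k,x79), (k,x80), (k,x81), (l,x79), (l,x80), (l,x81)}
These 13 distinct sets form the basis B.
Close under arbitrary unions to get τ_{X×Y}; counting gives |τ_{X×Y}| = 25.


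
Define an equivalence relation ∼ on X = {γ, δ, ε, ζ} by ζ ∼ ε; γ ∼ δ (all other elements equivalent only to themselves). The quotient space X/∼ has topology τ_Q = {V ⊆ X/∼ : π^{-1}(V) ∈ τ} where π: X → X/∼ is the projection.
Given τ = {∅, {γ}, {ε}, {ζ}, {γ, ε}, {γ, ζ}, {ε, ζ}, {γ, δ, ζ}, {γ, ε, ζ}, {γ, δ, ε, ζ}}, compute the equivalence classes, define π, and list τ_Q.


X/∼ = {[γ=δ], [ε=ζ]}; |τ_Q| = 3.

Equivalence classes: [γ=δ], [ε=ζ].
Quotient map π: X → X/∼ sends γ ↦ [γ=δ], δ ↦ [γ=δ], ε ↦ [ε=ζ], ζ ↦ [ε=ζ].
For each subset V ⊆ X/∼, compute π^{-1}(V) ⊆ X and check whether π^{-1}(V) ∈ τ. V is open in τ_Q iff π^{-1}(V) ∈ τ.
  V = {}: π^{-1}(V) = ∅ ∈ τ ✓.
  V = {[γ=δ]}: π^{-1}(V) = {γ, δ} ∉ τ ✗.
  V = {[ε=ζ]}: π^{-1}(V) = {ε, ζ} ∈ τ ✓.
  V = {[γ=δ], [ε=ζ]}: π^{-1}(V) = {γ, δ, ε, ζ} ∈ τ ✓.
Open sets in the quotient: τ_Q = {{}, {[ε=ζ]}, {[γ=δ], [ε=ζ]}} (3 elements).


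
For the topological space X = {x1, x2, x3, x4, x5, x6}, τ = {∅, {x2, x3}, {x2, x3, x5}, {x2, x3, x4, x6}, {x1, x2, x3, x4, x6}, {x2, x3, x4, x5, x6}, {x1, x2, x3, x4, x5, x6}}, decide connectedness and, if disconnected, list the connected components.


(X, τ) is connected.

Find clopen sets (U ∈ τ with X ∖ U ∈ τ):
  U = ∅, X ∖ U = {x1, x2, x3, x4, x5, x6} — both open, so U is clopen.
  U = {x1, x2, x3, x4, x5, x6}, X ∖ U = ∅ — both open, so U is clopen.
Only trivial clopens (∅ and X) exist, so (X, τ) is connected.
Compute connected components by grouping points that agree on all clopens:
  component: {x1, x2, x3, x4, x5, x6}


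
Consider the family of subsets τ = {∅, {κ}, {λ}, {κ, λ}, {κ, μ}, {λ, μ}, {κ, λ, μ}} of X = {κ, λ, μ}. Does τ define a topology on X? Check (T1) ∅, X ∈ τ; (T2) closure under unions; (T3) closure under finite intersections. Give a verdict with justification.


τ is NOT a topology on X.

Axiom (T1): ∅ ∈ τ? Yes; X ∈ τ? Yes.
Axiom (T2/T3): check pairwise unions and intersections of members of τ.
Counterexample for (T3): {κ, μ} ∩ {λ, μ} = {μ} ∉ τ. Therefore τ is NOT a topology.


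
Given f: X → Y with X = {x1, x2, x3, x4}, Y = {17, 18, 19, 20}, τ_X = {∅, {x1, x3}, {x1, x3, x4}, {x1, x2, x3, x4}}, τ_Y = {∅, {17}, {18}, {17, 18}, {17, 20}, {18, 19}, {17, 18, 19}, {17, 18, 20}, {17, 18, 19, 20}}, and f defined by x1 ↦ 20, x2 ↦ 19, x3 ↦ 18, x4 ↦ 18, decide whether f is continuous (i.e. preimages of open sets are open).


f is NOT continuous.

Compute f^{-1}(U) for each U ∈ τ_Y:
  U = ∅: f^{-1}(U) = ∅ ∈ τ_X ✓.
  U = {17}: f^{-1}(U) = ∅ ∈ τ_X ✓.
  U = {18}: f^{-1}(U) = {x3, x4} ∉ τ_X ✗.
  U = {17, 18}: f^{-1}(U) = {x3, x4} ∉ τ_X ✗.
  U = {17, 20}: f^{-1}(U) = {x1} ∉ τ_X ✗.
  U = {18, 19}: f^{-1}(U) = {x2, x3, x4} ∉ τ_X ✗.
  U = {17, 18, 19}: f^{-1}(U) = {x2, x3, x4} ∉ τ_X ✗.
  U = {17, 18, 20}: f^{-1}(U) = {x1, x3, x4} ∈ τ_X ✓.
  U = {17, 18, 19, 20}: f^{-1}(U) = {x1, x2, x3, x4} ∈ τ_X ✓.
Found U = {18} with f^{-1}(U) = {x3, x4} not in τ_X. Therefore f is NOT continuous.


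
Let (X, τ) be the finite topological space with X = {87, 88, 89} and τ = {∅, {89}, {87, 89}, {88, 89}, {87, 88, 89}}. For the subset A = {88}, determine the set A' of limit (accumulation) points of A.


A' = ∅

For each x ∈ X, list the open sets U ∈ τ with x ∈ U, then check whether U ∩ (A ∖ {x}) ≠ ∅ for every such U.
  x = 87: open {87, 89} ∋ x has {87, 89} ∩ (A ∖ {87}) = ∅, so x is NOT a limit point.
  x = 88: open {88, 89} ∋ x has {88, 89} ∩ (A ∖ {88}) = ∅, so x is NOT a limit point.
  x = 89: open {89} ∋ x has {89} ∩ (A ∖ {89}) = ∅, so x is NOT a limit point.
Collecting: A' = ∅.


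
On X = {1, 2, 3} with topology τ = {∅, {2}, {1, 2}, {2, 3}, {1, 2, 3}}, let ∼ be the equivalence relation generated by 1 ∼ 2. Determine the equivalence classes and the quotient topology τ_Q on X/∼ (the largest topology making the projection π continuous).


X/∼ = {[1=2], [3]}; |τ_Q| = 3.

Equivalence classes: [1=2], [3].
Quotient map π: X → X/∼ sends 1 ↦ [1=2], 2 ↦ [1=2], 3 ↦ [3].
For each subset V ⊆ X/∼, compute π^{-1}(V) ⊆ X and check whether π^{-1}(V) ∈ τ. V is open in τ_Q iff π^{-1}(V) ∈ τ.
  V = {}: π^{-1}(V) = ∅ ∈ τ ✓.
  V = {[1=2]}: π^{-1}(V) = {1, 2} ∈ τ ✓.
  V = {[3]}: π^{-1}(V) = {3} ∉ τ ✗.
  V = {[1=2], [3]}: π^{-1}(V) = {1, 2, 3} ∈ τ ✓.
Open sets in the quotient: τ_Q = {{}, {[1=2]}, {[1=2], [3]}} (3 elements).


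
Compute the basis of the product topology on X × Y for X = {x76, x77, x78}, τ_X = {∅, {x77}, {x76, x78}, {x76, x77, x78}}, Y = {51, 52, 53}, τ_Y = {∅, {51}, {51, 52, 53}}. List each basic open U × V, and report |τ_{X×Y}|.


Basis B = {∅ × ∅, {x77} × {51}, {x76, x78} × {51}, {x76, x77, x78} × {51}, {x77} × {51, 52, 53}, {x76, x78} × {51, 52, 53}, {x76, x77, x78} × {51, 52, 53}}; |τ_{X×Y}| = 9.

Enumerate products U × V with U ∈ τ_X, V ∈ τ_Y (deduplicated):
  ∅ × ∅ = {} (∅)
  {x77} × {51} = {(x77,51)}
  {x76, x78} × {51} = {(x76,51), (x78,51)}
  {x76, x77, x78} × {51} = {(x76,51), (x77,51), (x78,51)}
  {x77} × {51, 52, 53} = {(x77,51), (x77,52), (x77,53)}
  {x76, x78} × {51, 52, 53} = {(x76,51), (x76,52), (x76,53), (x78,51), (x78,52), (x78,53)}
  {x76, x77, x78} × {51, 52, 53} = {(x76,51), (x76,52), (x76,53), (x77,51), (x77,52), (x77,53), (x78,51), (x78,52), (x78,53)}
These 7 distinct sets form the basis B.
Close under arbitrary unions to get τ_{X×Y}; counting gives |τ_{X×Y}| = 9.


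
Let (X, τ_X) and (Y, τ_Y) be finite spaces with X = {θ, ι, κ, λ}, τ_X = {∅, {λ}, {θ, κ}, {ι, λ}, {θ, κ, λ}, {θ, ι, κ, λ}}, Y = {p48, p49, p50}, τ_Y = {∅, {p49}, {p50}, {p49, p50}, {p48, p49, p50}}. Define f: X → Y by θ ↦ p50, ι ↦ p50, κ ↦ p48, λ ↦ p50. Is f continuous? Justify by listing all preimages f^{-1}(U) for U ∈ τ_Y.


f is NOT continuous.

Compute f^{-1}(U) for each U ∈ τ_Y:
  U = ∅: f^{-1}(U) = ∅ ∈ τ_X ✓.
  U = {p49}: f^{-1}(U) = ∅ ∈ τ_X ✓.
  U = {p50}: f^{-1}(U) = {θ, ι, λ} ∉ τ_X ✗.
  U = {p49, p50}: f^{-1}(U) = {θ, ι, λ} ∉ τ_X ✗.
  U = {p48, p49, p50}: f^{-1}(U) = {θ, ι, κ, λ} ∈ τ_X ✓.
Found U = {p50} with f^{-1}(U) = {θ, ι, λ} not in τ_X. Therefore f is NOT continuous.


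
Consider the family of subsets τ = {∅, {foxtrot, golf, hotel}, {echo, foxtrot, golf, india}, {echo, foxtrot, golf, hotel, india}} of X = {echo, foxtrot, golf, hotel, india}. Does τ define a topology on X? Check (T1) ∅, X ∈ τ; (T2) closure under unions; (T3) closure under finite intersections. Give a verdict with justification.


τ is NOT a topology on X.

Axiom (T1): ∅ ∈ τ? Yes; X ∈ τ? Yes.
Axiom (T2/T3): check pairwise unions and intersections of members of τ.
Counterexample for (T3): {foxtrot, golf, hotel} ∩ {echo, foxtrot, golf, india} = {foxtrot, golf} ∉ τ. Therefore τ is NOT a topology.


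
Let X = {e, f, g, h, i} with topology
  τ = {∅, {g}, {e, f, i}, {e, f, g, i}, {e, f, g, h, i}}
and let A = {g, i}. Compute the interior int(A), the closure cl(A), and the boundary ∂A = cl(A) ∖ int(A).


int(A) = {g}, cl(A) = {e, f, g, h, i}, ∂A = {e, f, h, i}.

Closed sets in (X, τ) are complements of opens:
  closed(X, τ) = {∅, {h}, {g, h}, {e, f, h, i}, {e, f, g, h, i}}.
int(A) = ⋃ {U ∈ τ : U ⊆ A}. Opens contained in A: ∅, {g}.
Taking the union of these: int(A) = {g}.
cl(A) = ⋂ {C closed : A ⊆ C}. Closed sets containing A: {e, f, g, h, i}.
Intersecting these: cl(A) = {e, f, g, h, i}.
∂A = cl(A) ∖ int(A) = {e, f, g, h, i} ∖ {g} = {e, f, h, i}.


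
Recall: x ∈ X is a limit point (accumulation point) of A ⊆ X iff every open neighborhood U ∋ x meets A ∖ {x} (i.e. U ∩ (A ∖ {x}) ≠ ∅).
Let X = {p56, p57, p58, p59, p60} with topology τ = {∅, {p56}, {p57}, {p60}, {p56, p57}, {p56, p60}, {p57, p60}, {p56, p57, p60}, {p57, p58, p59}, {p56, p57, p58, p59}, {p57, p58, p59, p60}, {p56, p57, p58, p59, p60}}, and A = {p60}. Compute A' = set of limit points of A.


A' = ∅

For each x ∈ X, list the open sets U ∈ τ with x ∈ U, then check whether U ∩ (A ∖ {x}) ≠ ∅ for every such U.
  x = p56: open {p56} ∋ x has {p56} ∩ (A ∖ {p56}) = ∅, so x is NOT a limit point.
  x = p57: open {p57} ∋ x has {p57} ∩ (A ∖ {p57}) = ∅, so x is NOT a limit point.
  x = p58: open {p57, p58, p59} ∋ x has {p57, p58, p59} ∩ (A ∖ {p58}) = ∅, so x is NOT a limit point.
  x = p59: open {p57, p58, p59} ∋ x has {p57, p58, p59} ∩ (A ∖ {p59}) = ∅, so x is NOT a limit point.
  x = p60: open {p60} ∋ x has {p60} ∩ (A ∖ {p60}) = ∅, so x is NOT a limit point.
Collecting: A' = ∅.


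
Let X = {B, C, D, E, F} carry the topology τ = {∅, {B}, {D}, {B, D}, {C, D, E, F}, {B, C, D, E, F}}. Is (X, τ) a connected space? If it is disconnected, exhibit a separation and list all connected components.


(X, τ) is disconnected; components = [{B}, {C, D, E, F}].

Find clopen sets (U ∈ τ with X ∖ U ∈ τ):
  U = ∅, X ∖ U = {B, C, D, E, F} — both open, so U is clopen.
  U = {B}, X ∖ U = {C, D, E, F} — both open, so U is clopen.
  U = {C, D, E, F}, X ∖ U = {B} — both open, so U is clopen.
  U = {B, C, D, E, F}, X ∖ U = ∅ — both open, so U is clopen.
Nontrivial clopen(s) exist: e.g. {C, D, E, F}. So (X, τ) is disconnected.
Compute connected components by grouping points that agree on all clopens:
  component: {B}
  component: {C, D, E, F}


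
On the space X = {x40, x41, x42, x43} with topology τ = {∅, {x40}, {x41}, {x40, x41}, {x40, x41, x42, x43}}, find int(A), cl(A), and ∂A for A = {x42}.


int(A) = ∅, cl(A) = {x42, x43}, ∂A = {x42, x43}.

Closed sets in (X, τ) are complements of opens:
  closed(X, τ) = {∅, {x42, x43}, {x40, x42, x43}, {x41, x42, x43}, {x40, x41, x42, x43}}.
int(A) = ⋃ {U ∈ τ : U ⊆ A}. Opens contained in A: ∅.
Taking the union of these: int(A) = ∅.
cl(A) = ⋂ {C closed : A ⊆ C}. Closed sets containing A: {x42, x43}, {x40, x42, x43}, {x41, x42, x43}, {x40, x41, x42, x43}.
Intersecting these: cl(A) = {x42, x43}.
∂A = cl(A) ∖ int(A) = {x42, x43} ∖ ∅ = {x42, x43}.


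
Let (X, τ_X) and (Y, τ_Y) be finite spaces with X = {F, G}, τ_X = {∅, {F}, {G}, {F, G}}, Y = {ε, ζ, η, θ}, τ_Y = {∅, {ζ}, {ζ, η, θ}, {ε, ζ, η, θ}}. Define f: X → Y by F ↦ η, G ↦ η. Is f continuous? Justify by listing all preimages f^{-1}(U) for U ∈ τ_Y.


f IS continuous.

Compute f^{-1}(U) for each U ∈ τ_Y:
  U = ∅: f^{-1}(U) = ∅ ∈ τ_X ✓.
  U = {ζ}: f^{-1}(U) = ∅ ∈ τ_X ✓.
  U = {ζ, η, θ}: f^{-1}(U) = {F, G} ∈ τ_X ✓.
  U = {ε, ζ, η, θ}: f^{-1}(U) = {F, G} ∈ τ_X ✓.
Every preimage lies in τ_X, so f IS continuous.


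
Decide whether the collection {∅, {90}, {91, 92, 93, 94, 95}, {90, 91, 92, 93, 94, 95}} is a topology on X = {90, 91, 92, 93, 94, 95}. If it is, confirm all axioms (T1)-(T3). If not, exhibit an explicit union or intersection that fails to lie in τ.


τ IS a topology on X.

Axiom (T1): ∅ ∈ τ? Yes; X ∈ τ? Yes.
Axiom (T2/T3): check pairwise unions and intersections of members of τ.
All pairwise intersections and unions checked — each lies in τ. Therefore τ satisfies (T1), (T2), (T3): it IS a topology on X.


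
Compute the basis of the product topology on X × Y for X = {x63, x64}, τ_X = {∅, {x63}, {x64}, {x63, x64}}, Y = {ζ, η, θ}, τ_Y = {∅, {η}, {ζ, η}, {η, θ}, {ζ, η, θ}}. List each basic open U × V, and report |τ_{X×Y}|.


Basis B = {∅ × ∅, {x63} × {η}, {x64} × {η}, {x63} × {ζ, η}, {x63} × {η, θ}, {x63, x64} × {η}, {x64} × {ζ, η}, {x64} × {η, θ}, {x63} × {ζ, η, θ}, {x64} × {ζ, η, θ}, {x63, x64} × {ζ, η}, {x63, x64} × {η, θ}, {x63, x64} × {ζ, η, θ}}; |τ_{X×Y}| = 25.

Enumerate products U × V with U ∈ τ_X, V ∈ τ_Y (deduplicated):
  ∅ × ∅ = {} (∅)
  {x63} × {η} = {(x63,η)}
  {x64} × {η} = {(x64,η)}
  {x63} × {ζ, η} = {(x63,ζ), (x63,η)}
  {x63} × {η, θ} = {(x63,η), (x63,θ)}
  {x63, x64} × {η} = {(x63,η), (x64,η)}
  {x64} × {ζ, η} = {(x64,ζ), (x64,η)}
  {x64} × {η, θ} = {(x64,η), (x64,θ)}
  {x63} × {ζ, η, θ} = {(x63,ζ), (x63,η), (x63,θ)}
  {x64} × {ζ, η, θ} = {(x64,ζ), (x64,η), (x64,θ)}
  {x63, x64} × {ζ, η} = {(x63,ζ), (x63,η), (x64,ζ), (x64,η)}
  {x63, x64} × {η, θ} = {(x63,η), (x63,θ), (x64,η), (x64,θ)}
  {x63, x64} × {ζ, η, θ} = {(x63,ζ), (x63,η), (x63,θ), (x64,ζ), (x64,η), (x64,θ)}
These 13 distinct sets form the basis B.
Close under arbitrary unions to get τ_{X×Y}; counting gives |τ_{X×Y}| = 25.


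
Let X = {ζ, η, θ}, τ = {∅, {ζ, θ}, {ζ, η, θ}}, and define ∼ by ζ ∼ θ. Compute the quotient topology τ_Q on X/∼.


X/∼ = {[ζ=θ], [η]}; |τ_Q| = 3.

Equivalence classes: [ζ=θ], [η].
Quotient map π: X → X/∼ sends ζ ↦ [ζ=θ], η ↦ [η], θ ↦ [ζ=θ].
For each subset V ⊆ X/∼, compute π^{-1}(V) ⊆ X and check whether π^{-1}(V) ∈ τ. V is open in τ_Q iff π^{-1}(V) ∈ τ.
  V = {}: π^{-1}(V) = ∅ ∈ τ ✓.
  V = {[ζ=θ]}: π^{-1}(V) = {ζ, θ} ∈ τ ✓.
  V = {[η]}: π^{-1}(V) = {η} ∉ τ ✗.
  V = {[ζ=θ], [η]}: π^{-1}(V) = {ζ, η, θ} ∈ τ ✓.
Open sets in the quotient: τ_Q = {{}, {[ζ=θ]}, {[ζ=θ], [η]}} (3 elements).


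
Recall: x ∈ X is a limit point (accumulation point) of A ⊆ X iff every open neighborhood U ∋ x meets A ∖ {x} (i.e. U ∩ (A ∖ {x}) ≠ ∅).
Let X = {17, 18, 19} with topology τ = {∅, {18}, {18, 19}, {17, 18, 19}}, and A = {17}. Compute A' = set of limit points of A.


A' = ∅

For each x ∈ X, list the open sets U ∈ τ with x ∈ U, then check whether U ∩ (A ∖ {x}) ≠ ∅ for every such U.
  x = 17: open {17, 18, 19} ∋ x has {17, 18, 19} ∩ (A ∖ {17}) = ∅, so x is NOT a limit point.
  x = 18: open {18} ∋ x has {18} ∩ (A ∖ {18}) = ∅, so x is NOT a limit point.
  x = 19: open {18, 19} ∋ x has {18, 19} ∩ (A ∖ {19}) = ∅, so x is NOT a limit point.
Collecting: A' = ∅.


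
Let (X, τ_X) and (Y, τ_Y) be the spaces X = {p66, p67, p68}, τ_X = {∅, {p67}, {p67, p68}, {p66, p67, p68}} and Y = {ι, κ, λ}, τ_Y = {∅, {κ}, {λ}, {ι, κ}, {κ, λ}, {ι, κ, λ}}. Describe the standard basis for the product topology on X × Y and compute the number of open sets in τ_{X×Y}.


Basis B = {∅ × ∅, {p67} × {κ}, {p67} × {λ}, {p67} × {ι, κ}, {p67} × {κ, λ}, {p67, p68} × {κ}, {p67, p68} × {λ}, {p66, p67, p68} × {κ}, {p66, p67, p68} × {λ}, {p67} × {ι, κ, λ}, {p67, p68} × {ι, κ}, {p67, p68} × {κ, λ}, {p66, p67, p68} × {ι, κ}, {p66, p67, p68} × {κ, λ}, {p67, p68} × {ι, κ, λ}, {p66, p67, p68} × {ι, κ, λ}}; |τ_{X×Y}| = 40.

Enumerate products U × V with U ∈ τ_X, V ∈ τ_Y (deduplicated):
  ∅ × ∅ = {} (∅)
  {p67} × {κ} = {(p67,κ)}
  {p67} × {λ} = {(p67,λ)}
  {p67} × {ι, κ} = {(p67,ι), (p67,κ)}
  {p67} × {κ, λ} = {(p67,κ), (p67,λ)}
  {p67, p68} × {κ} = {(p67,κ), (p68,κ)}
  {p67, p68} × {λ} = {(p67,λ), (p68,λ)}
  {p66, p67, p68} × {κ} = {(p66,κ), (p67,κ), (p68,κ)}
  {p66, p67, p68} × {λ} = {(p66,λ), (p67,λ), (p68,λ)}
  {p67} × {ι, κ, λ} = {(p67,ι), (p67,κ), (p67,λ)}
  {p67, p68} × {ι, κ} = {(p67,ι), (p67,κ), (p68,ι), (p68,κ)}
  {p67, p68} × {κ, λ} = {(p67,κ), (p67,λ), (p68,κ), (p68,λ)}
  {p66, p67, p68} × {ι, κ} = {(p66,ι), (p66,κ), (p67,ι), (p67,κ), (p68,ι), (p68,κ)}
  {p66, p67, p68} × {κ, λ} = {(p66,κ), (p66,λ), (p67,κ), (p67,λ), (p68,κ), (p68,λ)}
  {p67, p68} × {ι, κ, λ} = {(p67,ι), (p67,κ), (p67,λ), (p68,ι), (p68,κ), (p68,λ)}
  {p66, p67, p68} × {ι, κ, λ} = {(p66,ι), (p66,κ), (p66,λ), (p67,ι), (p67,κ), (p67,λ), (p68,ι), (p68,κ), (p68,λ)}
These 16 distinct sets form the basis B.
Close under arbitrary unions to get τ_{X×Y}; counting gives |τ_{X×Y}| = 40.


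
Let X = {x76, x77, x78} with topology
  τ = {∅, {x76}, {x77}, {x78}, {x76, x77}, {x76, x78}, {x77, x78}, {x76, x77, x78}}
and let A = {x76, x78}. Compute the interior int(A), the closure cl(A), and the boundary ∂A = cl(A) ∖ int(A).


int(A) = {x76, x78}, cl(A) = {x76, x78}, ∂A = ∅.

Closed sets in (X, τ) are complements of opens:
  closed(X, τ) = {∅, {x76}, {x77}, {x78}, {x76, x77}, {x76, x78}, {x77, x78}, {x76, x77, x78}}.
int(A) = ⋃ {U ∈ τ : U ⊆ A}. Opens contained in A: ∅, {x76}, {x78}, {x76, x78}.
Taking the union of these: int(A) = {x76, x78}.
cl(A) = ⋂ {C closed : A ⊆ C}. Closed sets containing A: {x76, x78}, {x76, x77, x78}.
Intersecting these: cl(A) = {x76, x78}.
∂A = cl(A) ∖ int(A) = {x76, x78} ∖ {x76, x78} = ∅.


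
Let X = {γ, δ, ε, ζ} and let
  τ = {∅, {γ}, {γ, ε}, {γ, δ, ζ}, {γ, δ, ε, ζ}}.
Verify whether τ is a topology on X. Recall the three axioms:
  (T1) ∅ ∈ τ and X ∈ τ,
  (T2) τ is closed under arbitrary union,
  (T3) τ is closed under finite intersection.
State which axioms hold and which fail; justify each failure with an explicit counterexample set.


τ IS a topology on X.

Axiom (T1): ∅ ∈ τ? Yes; X ∈ τ? Yes.
Axiom (T2/T3): check pairwise unions and intersections of members of τ.
All pairwise intersections and unions checked — each lies in τ. Therefore τ satisfies (T1), (T2), (T3): it IS a topology on X.


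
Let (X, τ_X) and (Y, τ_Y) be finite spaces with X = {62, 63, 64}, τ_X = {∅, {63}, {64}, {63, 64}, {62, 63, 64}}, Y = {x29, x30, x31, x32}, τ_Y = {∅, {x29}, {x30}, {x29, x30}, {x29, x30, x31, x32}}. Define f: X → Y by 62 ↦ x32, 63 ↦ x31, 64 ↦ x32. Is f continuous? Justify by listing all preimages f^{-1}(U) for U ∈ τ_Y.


f IS continuous.

Compute f^{-1}(U) for each U ∈ τ_Y:
  U = ∅: f^{-1}(U) = ∅ ∈ τ_X ✓.
  U = {x29}: f^{-1}(U) = ∅ ∈ τ_X ✓.
  U = {x30}: f^{-1}(U) = ∅ ∈ τ_X ✓.
  U = {x29, x30}: f^{-1}(U) = ∅ ∈ τ_X ✓.
  U = {x29, x30, x31, x32}: f^{-1}(U) = {62, 63, 64} ∈ τ_X ✓.
Every preimage lies in τ_X, so f IS continuous.


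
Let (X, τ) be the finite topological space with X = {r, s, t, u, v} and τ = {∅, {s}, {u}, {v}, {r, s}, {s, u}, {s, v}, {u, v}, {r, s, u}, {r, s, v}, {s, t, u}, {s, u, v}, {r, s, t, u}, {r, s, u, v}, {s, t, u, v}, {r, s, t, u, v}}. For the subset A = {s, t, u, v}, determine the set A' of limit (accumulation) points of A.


A' = {r, t}

For each x ∈ X, list the open sets U ∈ τ with x ∈ U, then check whether U ∩ (A ∖ {x}) ≠ ∅ for every such U.
  x = r: opens ∋ x are {r, s}, {r, s, u}, {r, s, v}, {r, s, t, u}, {r, s, u, v}, {r, s, t, u, v}; each meets A ∖ {r}, so x IS a limit point.
  x = s: open {s} ∋ x has {s} ∩ (A ∖ {s}) = ∅, so x is NOT a limit point.
  x = t: opens ∋ x are {s, t, u}, {r, s, t, u}, {s, t, u, v}, {r, s, t, u, v}; each meets A ∖ {t}, so x IS a limit point.
  x = u: open {u} ∋ x has {u} ∩ (A ∖ {u}) = ∅, so x is NOT a limit point.
  x = v: open {v} ∋ x has {v} ∩ (A ∖ {v}) = ∅, so x is NOT a limit point.
Collecting: A' = {r, t}.
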